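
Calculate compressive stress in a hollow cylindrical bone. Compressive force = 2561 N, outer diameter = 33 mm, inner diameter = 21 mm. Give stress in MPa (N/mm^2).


A = pi*(r_o^2 - r_i^2)
r_o = 16.5 mm, r_i = 10.5 mm
A = 508.938 mm^2
sigma = F/A = 2561 / 508.938
sigma = 5.032 MPa


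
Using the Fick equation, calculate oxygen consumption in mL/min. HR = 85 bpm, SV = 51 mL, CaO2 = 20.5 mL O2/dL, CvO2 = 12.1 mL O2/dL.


CO = HR*SV = 85*51/1000 = 4.335 L/min
a-v O2 diff = 20.5 - 12.1 = 8.4 mL/dL
VO2 = CO * (CaO2-CvO2) * 10 dL/L
VO2 = 4.335 * 8.4 * 10
VO2 = 364.1 mL/min


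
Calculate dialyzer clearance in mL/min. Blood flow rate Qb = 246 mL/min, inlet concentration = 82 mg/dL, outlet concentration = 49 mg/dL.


K = Qb * (Cb_in - Cb_out) / Cb_in
K = 246 * (82 - 49) / 82
K = 99 mL/min


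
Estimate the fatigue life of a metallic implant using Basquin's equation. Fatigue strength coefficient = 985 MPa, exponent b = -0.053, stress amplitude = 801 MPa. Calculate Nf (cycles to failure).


sigma_a = sigma_f' * (2Nf)^b
2Nf = (sigma_a/sigma_f')^(1/b)
2Nf = (801/985)^(1/-0.053)
2Nf = 49.477723
Nf = 24.74


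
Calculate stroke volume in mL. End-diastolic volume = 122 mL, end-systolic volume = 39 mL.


SV = EDV - ESV
SV = 122 - 39
SV = 83 mL


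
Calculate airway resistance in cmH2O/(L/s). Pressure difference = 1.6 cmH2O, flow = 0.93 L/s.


R = dP / flow
R = 1.6 / 0.93
R = 1.72 cmH2O/(L/s)


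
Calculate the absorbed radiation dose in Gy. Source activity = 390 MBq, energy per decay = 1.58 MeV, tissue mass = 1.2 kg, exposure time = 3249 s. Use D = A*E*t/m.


A = 390 MBq = 3.9000e+08 Bq
E = 1.58 MeV = 2.53116e-13 J
D = A*E*t/m = 3.9000e+08*2.53116e-13*3249/1.2
D = 0.2673 Gy


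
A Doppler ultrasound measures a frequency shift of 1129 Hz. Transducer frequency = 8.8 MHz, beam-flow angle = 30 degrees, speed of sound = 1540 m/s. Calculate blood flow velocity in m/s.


v = fd * c / (2 * f0 * cos(theta))
v = 1129 * 1540 / (2 * 8.8000e+06 * cos(30))
v = 0.1141 m/s


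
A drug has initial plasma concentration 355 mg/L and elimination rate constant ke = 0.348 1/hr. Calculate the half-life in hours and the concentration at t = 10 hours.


t_half = ln(2) / ke = 0.693147 / 0.348 = 1.992 hr
C(t) = C0 * exp(-ke*t) = 355 * exp(-0.348*10)
C(10) = 10.94 mg/L


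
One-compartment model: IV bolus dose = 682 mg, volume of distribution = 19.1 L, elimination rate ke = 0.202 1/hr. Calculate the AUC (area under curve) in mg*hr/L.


C0 = Dose/Vd = 682/19.1 = 35.7068 mg/L
AUC = C0/ke = 35.7068/0.202
AUC = 176.8 mg*hr/L


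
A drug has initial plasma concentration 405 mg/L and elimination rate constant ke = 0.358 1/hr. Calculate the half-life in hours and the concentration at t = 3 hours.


t_half = ln(2) / ke = 0.693147 / 0.358 = 1.936 hr
C(t) = C0 * exp(-ke*t) = 405 * exp(-0.358*3)
C(3) = 138.4 mg/L


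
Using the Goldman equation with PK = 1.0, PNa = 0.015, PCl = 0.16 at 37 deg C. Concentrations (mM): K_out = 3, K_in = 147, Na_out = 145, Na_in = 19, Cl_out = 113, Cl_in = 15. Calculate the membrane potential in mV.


Vm = (RT/F)*ln((PK*Ko + PNa*Nao + PCl*Cli)/(PK*Ki + PNa*Nai + PCl*Clo))
Numer = 7.575, Denom = 165.365
Vm = -82.4 mV


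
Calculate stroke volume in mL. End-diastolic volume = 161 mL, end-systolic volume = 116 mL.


SV = EDV - ESV
SV = 161 - 116
SV = 45 mL


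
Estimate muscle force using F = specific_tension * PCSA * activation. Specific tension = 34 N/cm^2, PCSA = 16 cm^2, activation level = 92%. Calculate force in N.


F = sigma * PCSA * activation
F = 34 * 16 * 0.92
F = 500.5 N


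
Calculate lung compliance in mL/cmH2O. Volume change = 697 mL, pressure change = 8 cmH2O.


C = dV / dP
C = 697 / 8
C = 87.12 mL/cmH2O


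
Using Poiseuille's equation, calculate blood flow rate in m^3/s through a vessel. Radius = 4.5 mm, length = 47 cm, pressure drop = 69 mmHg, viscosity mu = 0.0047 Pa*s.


Q = pi*r^4*dP / (8*mu*L)
r = 0.0045 m, L = 0.47 m
dP = 69 mmHg = 9199.218 Pa
Q = 6.7060e-04 m^3/s


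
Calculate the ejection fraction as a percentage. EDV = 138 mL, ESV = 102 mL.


SV = EDV - ESV = 138 - 102 = 36 mL
EF = SV/EDV * 100 = 36/138 * 100
EF = 26.09%


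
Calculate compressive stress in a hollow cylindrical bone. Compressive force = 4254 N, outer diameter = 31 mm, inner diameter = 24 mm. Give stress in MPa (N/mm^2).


A = pi*(r_o^2 - r_i^2)
r_o = 15.5 mm, r_i = 12 mm
A = 302.378 mm^2
sigma = F/A = 4254 / 302.378
sigma = 14.07 MPa


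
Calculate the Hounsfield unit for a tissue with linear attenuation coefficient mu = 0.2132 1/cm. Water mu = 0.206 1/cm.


HU = ((mu_tissue - mu_water) / mu_water) * 1000
HU = ((0.2132 - 0.206) / 0.206) * 1000
HU = 34.95


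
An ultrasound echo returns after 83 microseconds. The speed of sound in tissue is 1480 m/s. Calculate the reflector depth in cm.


depth = c * t / 2
t = 83 us = 8.3000e-05 s
depth = 1480 * 8.3000e-05 / 2
depth = 0.06142 m = 6.142 cm


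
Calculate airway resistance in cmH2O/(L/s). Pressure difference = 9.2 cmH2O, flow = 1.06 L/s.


R = dP / flow
R = 9.2 / 1.06
R = 8.679 cmH2O/(L/s)


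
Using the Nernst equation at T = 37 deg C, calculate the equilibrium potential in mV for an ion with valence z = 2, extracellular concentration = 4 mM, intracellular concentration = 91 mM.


E = (RT/(zF)) * ln(C_out/C_in)
T = 37 + 273.15 = 310.15 K
E = (8.314 * 310.15 / (2 * 96485)) * ln(4/91)
E = -41.75 mV


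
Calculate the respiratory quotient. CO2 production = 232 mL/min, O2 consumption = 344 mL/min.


RQ = VCO2 / VO2
RQ = 232 / 344
RQ = 0.6744


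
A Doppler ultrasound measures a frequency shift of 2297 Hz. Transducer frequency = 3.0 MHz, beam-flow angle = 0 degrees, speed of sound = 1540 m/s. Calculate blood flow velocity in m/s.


v = fd * c / (2 * f0 * cos(theta))
v = 2297 * 1540 / (2 * 3.0000e+06 * cos(0))
v = 0.5896 m/s


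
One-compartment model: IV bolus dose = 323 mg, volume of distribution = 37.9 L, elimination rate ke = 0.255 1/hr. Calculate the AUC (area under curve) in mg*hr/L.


C0 = Dose/Vd = 323/37.9 = 8.52243 mg/L
AUC = C0/ke = 8.52243/0.255
AUC = 33.42 mg*hr/L


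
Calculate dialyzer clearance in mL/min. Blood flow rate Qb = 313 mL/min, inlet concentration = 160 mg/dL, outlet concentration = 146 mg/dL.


K = Qb * (Cb_in - Cb_out) / Cb_in
K = 313 * (160 - 146) / 160
K = 27.39 mL/min


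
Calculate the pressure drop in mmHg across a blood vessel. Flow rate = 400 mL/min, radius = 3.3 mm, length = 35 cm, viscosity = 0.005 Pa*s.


dP = 8*mu*L*Q / (pi*r^4)
Q = 400 mL/min = 6.66667e-06 m^3/s
dP = 250.514 Pa = 250.514 / 133.322 mmHg = 1.879 mmHg


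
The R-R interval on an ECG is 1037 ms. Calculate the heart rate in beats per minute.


HR = 60 / RR_interval(s)
RR = 1037 ms = 1.037 s
HR = 60 / 1.037 = 57.86 bpm


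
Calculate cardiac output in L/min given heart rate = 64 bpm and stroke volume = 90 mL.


CO = HR * SV
CO = 64 * 90 / 1000
CO = 5.76 L/min


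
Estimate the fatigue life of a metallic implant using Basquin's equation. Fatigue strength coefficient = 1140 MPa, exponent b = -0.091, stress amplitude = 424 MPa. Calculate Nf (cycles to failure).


sigma_a = sigma_f' * (2Nf)^b
2Nf = (sigma_a/sigma_f')^(1/b)
2Nf = (424/1140)^(1/-0.091)
2Nf = 52505.976
Nf = 2.625e+04


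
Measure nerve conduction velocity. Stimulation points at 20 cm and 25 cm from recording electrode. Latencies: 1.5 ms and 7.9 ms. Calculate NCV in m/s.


Distance = (25 - 20) / 100 = 0.05 m
dt = (7.9 - 1.5) / 1000 = 0.0064 s
NCV = dist / dt = 7.812 m/s


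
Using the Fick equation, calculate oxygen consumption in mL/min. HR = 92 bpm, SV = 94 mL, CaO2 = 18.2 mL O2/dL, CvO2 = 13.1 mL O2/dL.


CO = HR*SV = 92*94/1000 = 8.648 L/min
a-v O2 diff = 18.2 - 13.1 = 5.1 mL/dL
VO2 = CO * (CaO2-CvO2) * 10 dL/L
VO2 = 8.648 * 5.1 * 10
VO2 = 441 mL/min


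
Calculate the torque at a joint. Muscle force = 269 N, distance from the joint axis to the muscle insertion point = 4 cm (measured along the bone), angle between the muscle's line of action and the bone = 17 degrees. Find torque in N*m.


Torque = F * d * sin(theta)   (moment arm = d*sin(theta))
d = 4 cm = 0.04 m
Torque = 269 * 0.04 * sin(17)
Torque = 3.146 N*m


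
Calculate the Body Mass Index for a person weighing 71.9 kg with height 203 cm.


BMI = weight / height^2
height = 203 cm = 2.03 m
BMI = 71.9 / 2.03^2
BMI = 17.45 kg/m^2


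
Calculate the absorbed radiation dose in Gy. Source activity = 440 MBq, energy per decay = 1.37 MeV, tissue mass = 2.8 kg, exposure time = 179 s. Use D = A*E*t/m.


A = 440 MBq = 4.4000e+08 Bq
E = 1.37 MeV = 2.19474e-13 J
D = A*E*t/m = 4.4000e+08*2.19474e-13*179/2.8
D = 0.006173 Gy


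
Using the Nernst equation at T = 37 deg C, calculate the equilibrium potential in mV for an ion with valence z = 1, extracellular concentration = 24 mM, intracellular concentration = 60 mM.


E = (RT/(zF)) * ln(C_out/C_in)
T = 37 + 273.15 = 310.15 K
E = (8.314 * 310.15 / (1 * 96485)) * ln(24/60)
E = -24.49 mV


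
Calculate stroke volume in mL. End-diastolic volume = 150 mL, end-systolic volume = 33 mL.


SV = EDV - ESV
SV = 150 - 33
SV = 117 mL


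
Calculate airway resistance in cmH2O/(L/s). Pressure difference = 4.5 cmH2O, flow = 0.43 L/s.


R = dP / flow
R = 4.5 / 0.43
R = 10.47 cmH2O/(L/s)


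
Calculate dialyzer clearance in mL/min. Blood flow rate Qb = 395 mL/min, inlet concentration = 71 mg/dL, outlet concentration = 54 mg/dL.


K = Qb * (Cb_in - Cb_out) / Cb_in
K = 395 * (71 - 54) / 71
K = 94.58 mL/min


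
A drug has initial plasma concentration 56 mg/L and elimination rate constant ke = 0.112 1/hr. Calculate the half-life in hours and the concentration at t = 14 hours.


t_half = ln(2) / ke = 0.693147 / 0.112 = 6.189 hr
C(t) = C0 * exp(-ke*t) = 56 * exp(-0.112*14)
C(14) = 11.67 mg/L


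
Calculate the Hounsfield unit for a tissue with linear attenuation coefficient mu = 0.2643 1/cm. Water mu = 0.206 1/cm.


HU = ((mu_tissue - mu_water) / mu_water) * 1000
HU = ((0.2643 - 0.206) / 0.206) * 1000
HU = 283


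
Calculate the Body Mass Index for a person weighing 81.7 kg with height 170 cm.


BMI = weight / height^2
height = 170 cm = 1.7 m
BMI = 81.7 / 1.7^2
BMI = 28.27 kg/m^2


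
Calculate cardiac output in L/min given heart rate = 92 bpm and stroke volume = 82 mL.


CO = HR * SV
CO = 92 * 82 / 1000
CO = 7.544 L/min


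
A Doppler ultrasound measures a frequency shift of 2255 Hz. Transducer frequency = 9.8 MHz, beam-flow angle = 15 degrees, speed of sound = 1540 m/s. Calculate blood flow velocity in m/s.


v = fd * c / (2 * f0 * cos(theta))
v = 2255 * 1540 / (2 * 9.8000e+06 * cos(15))
v = 0.1834 m/s


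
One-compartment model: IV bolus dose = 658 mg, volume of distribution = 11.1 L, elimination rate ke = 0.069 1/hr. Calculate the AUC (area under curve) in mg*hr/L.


C0 = Dose/Vd = 658/11.1 = 59.2793 mg/L
AUC = C0/ke = 59.2793/0.069
AUC = 859.1 mg*hr/L


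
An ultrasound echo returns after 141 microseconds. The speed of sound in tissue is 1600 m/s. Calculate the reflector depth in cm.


depth = c * t / 2
t = 141 us = 1.4100e-04 s
depth = 1600 * 1.4100e-04 / 2
depth = 0.1128 m = 11.28 cm


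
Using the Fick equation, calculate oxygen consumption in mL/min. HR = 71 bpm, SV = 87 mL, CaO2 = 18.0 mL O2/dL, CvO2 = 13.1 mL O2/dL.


CO = HR*SV = 71*87/1000 = 6.177 L/min
a-v O2 diff = 18.0 - 13.1 = 4.9 mL/dL
VO2 = CO * (CaO2-CvO2) * 10 dL/L
VO2 = 6.177 * 4.9 * 10
VO2 = 302.7 mL/min


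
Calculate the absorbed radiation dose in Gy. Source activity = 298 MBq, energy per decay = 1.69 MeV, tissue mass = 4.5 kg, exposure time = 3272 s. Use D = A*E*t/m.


A = 298 MBq = 2.9800e+08 Bq
E = 1.69 MeV = 2.70738e-13 J
D = A*E*t/m = 2.9800e+08*2.70738e-13*3272/4.5
D = 0.05866 Gy


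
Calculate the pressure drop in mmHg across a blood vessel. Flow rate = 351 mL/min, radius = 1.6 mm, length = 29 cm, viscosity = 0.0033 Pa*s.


dP = 8*mu*L*Q / (pi*r^4)
Q = 351 mL/min = 5.85e-06 m^3/s
dP = 2175.34 Pa = 2175.34 / 133.322 mmHg = 16.32 mmHg


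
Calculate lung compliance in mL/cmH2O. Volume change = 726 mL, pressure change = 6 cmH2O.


C = dV / dP
C = 726 / 6
C = 121 mL/cmH2O


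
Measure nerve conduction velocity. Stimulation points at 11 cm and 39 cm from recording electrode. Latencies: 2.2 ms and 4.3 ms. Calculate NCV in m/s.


Distance = (39 - 11) / 100 = 0.28 m
dt = (4.3 - 2.2) / 1000 = 0.0021 s
NCV = dist / dt = 133.3 m/s


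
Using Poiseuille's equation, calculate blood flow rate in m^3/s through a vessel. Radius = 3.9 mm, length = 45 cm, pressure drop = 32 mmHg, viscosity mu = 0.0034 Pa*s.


Q = pi*r^4*dP / (8*mu*L)
r = 0.0039 m, L = 0.45 m
dP = 32 mmHg = 4266.304 Pa
Q = 2.5333e-04 m^3/s


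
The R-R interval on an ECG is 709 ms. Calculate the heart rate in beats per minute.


HR = 60 / RR_interval(s)
RR = 709 ms = 0.709 s
HR = 60 / 0.709 = 84.63 bpm


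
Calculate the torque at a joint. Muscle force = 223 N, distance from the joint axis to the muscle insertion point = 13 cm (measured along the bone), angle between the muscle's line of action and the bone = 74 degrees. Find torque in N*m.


Torque = F * d * sin(theta)   (moment arm = d*sin(theta))
d = 13 cm = 0.13 m
Torque = 223 * 0.13 * sin(74)
Torque = 27.87 N*m


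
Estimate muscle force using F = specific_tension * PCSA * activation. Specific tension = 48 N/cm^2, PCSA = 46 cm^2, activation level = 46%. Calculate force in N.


F = sigma * PCSA * activation
F = 48 * 46 * 0.46
F = 1016 N


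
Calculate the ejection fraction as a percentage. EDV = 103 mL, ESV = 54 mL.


SV = EDV - ESV = 103 - 54 = 49 mL
EF = SV/EDV * 100 = 49/103 * 100
EF = 47.57%


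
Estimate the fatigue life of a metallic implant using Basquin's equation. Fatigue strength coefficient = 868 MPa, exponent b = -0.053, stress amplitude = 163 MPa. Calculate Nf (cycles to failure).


sigma_a = sigma_f' * (2Nf)^b
2Nf = (sigma_a/sigma_f')^(1/b)
2Nf = (163/868)^(1/-0.053)
2Nf = 5.0626702e+13
Nf = 2.5313e+13


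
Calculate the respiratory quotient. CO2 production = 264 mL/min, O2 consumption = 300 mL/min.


RQ = VCO2 / VO2
RQ = 264 / 300
RQ = 0.88


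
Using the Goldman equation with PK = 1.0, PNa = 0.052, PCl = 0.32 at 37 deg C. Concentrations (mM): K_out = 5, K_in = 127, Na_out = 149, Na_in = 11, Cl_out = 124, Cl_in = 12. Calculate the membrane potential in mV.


Vm = (RT/F)*ln((PK*Ko + PNa*Nao + PCl*Cli)/(PK*Ki + PNa*Nai + PCl*Clo))
Numer = 16.588, Denom = 167.252
Vm = -61.76 mV


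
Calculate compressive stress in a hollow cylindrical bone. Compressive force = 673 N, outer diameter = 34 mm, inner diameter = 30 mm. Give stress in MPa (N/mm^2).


A = pi*(r_o^2 - r_i^2)
r_o = 17 mm, r_i = 15 mm
A = 201.062 mm^2
sigma = F/A = 673 / 201.062
sigma = 3.347 MPa


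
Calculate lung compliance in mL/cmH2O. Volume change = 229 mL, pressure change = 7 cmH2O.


C = dV / dP
C = 229 / 7
C = 32.71 mL/cmH2O


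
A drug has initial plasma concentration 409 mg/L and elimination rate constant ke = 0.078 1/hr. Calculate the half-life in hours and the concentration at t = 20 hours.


t_half = ln(2) / ke = 0.693147 / 0.078 = 8.886 hr
C(t) = C0 * exp(-ke*t) = 409 * exp(-0.078*20)
C(20) = 85.95 mg/L


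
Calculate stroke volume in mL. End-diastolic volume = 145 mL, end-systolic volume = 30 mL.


SV = EDV - ESV
SV = 145 - 30
SV = 115 mL


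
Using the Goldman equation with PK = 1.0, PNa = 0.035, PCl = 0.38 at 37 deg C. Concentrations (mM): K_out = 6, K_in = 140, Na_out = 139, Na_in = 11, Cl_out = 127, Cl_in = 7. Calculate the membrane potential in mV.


Vm = (RT/F)*ln((PK*Ko + PNa*Nao + PCl*Cli)/(PK*Ki + PNa*Nai + PCl*Clo))
Numer = 13.525, Denom = 188.645
Vm = -70.43 mV


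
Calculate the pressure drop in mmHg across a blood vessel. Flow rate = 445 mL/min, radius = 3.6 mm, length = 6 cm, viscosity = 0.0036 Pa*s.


dP = 8*mu*L*Q / (pi*r^4)
Q = 445 mL/min = 7.41667e-06 m^3/s
dP = 24.2881 Pa = 24.2881 / 133.322 mmHg = 0.1822 mmHg


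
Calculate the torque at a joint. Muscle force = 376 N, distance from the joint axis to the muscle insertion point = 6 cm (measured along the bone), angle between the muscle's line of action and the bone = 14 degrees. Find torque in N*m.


Torque = F * d * sin(theta)   (moment arm = d*sin(theta))
d = 6 cm = 0.06 m
Torque = 376 * 0.06 * sin(14)
Torque = 5.458 N*m


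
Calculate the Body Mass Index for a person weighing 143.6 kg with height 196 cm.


BMI = weight / height^2
height = 196 cm = 1.96 m
BMI = 143.6 / 1.96^2
BMI = 37.38 kg/m^2


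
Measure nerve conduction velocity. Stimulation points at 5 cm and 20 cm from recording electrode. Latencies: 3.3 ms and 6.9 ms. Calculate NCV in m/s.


Distance = (20 - 5) / 100 = 0.15 m
dt = (6.9 - 3.3) / 1000 = 0.0036 s
NCV = dist / dt = 41.67 m/s


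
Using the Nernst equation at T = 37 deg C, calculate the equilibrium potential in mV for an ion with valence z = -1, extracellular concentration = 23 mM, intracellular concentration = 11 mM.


E = (RT/(zF)) * ln(C_out/C_in)
T = 37 + 273.15 = 310.15 K
E = (8.314 * 310.15 / (-1 * 96485)) * ln(23/11)
E = -19.71 mV


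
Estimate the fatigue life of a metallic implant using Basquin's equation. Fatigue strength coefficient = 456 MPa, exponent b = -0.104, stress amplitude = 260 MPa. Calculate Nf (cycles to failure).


sigma_a = sigma_f' * (2Nf)^b
2Nf = (sigma_a/sigma_f')^(1/b)
2Nf = (260/456)^(1/-0.104)
2Nf = 221.85645
Nf = 110.9


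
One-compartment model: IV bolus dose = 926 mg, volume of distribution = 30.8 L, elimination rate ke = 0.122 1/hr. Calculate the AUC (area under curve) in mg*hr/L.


C0 = Dose/Vd = 926/30.8 = 30.0649 mg/L
AUC = C0/ke = 30.0649/0.122
AUC = 246.4 mg*hr/L


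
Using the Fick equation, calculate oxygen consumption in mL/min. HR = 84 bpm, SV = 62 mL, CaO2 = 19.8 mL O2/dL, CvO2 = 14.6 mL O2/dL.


CO = HR*SV = 84*62/1000 = 5.208 L/min
a-v O2 diff = 19.8 - 14.6 = 5.2 mL/dL
VO2 = CO * (CaO2-CvO2) * 10 dL/L
VO2 = 5.208 * 5.2 * 10
VO2 = 270.8 mL/min


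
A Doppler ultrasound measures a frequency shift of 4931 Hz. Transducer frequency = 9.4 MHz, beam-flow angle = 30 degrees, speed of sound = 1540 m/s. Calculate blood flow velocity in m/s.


v = fd * c / (2 * f0 * cos(theta))
v = 4931 * 1540 / (2 * 9.4000e+06 * cos(30))
v = 0.4664 m/s


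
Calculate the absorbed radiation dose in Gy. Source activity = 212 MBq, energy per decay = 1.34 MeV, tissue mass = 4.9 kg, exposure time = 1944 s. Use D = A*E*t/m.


A = 212 MBq = 2.1200e+08 Bq
E = 1.34 MeV = 2.14668e-13 J
D = A*E*t/m = 2.1200e+08*2.14668e-13*1944/4.9
D = 0.01806 Gy


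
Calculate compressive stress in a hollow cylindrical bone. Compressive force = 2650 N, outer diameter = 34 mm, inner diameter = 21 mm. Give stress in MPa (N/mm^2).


A = pi*(r_o^2 - r_i^2)
r_o = 17 mm, r_i = 10.5 mm
A = 561.56 mm^2
sigma = F/A = 2650 / 561.56
sigma = 4.719 MPa


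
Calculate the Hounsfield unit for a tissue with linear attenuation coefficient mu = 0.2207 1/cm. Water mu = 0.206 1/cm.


HU = ((mu_tissue - mu_water) / mu_water) * 1000
HU = ((0.2207 - 0.206) / 0.206) * 1000
HU = 71.36


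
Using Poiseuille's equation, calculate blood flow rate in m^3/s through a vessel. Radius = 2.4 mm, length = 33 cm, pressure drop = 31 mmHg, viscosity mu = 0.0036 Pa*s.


Q = pi*r^4*dP / (8*mu*L)
r = 0.0024 m, L = 0.33 m
dP = 31 mmHg = 4132.982 Pa
Q = 4.5326e-05 m^3/s


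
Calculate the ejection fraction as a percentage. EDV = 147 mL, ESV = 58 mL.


SV = EDV - ESV = 147 - 58 = 89 mL
EF = SV/EDV * 100 = 89/147 * 100
EF = 60.54%


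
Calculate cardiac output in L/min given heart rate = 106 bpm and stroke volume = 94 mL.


CO = HR * SV
CO = 106 * 94 / 1000
CO = 9.964 L/min


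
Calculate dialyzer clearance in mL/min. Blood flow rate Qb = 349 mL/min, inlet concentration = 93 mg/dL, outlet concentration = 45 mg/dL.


K = Qb * (Cb_in - Cb_out) / Cb_in
K = 349 * (93 - 45) / 93
K = 180.1 mL/min


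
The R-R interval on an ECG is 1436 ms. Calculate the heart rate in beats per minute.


HR = 60 / RR_interval(s)
RR = 1436 ms = 1.436 s
HR = 60 / 1.436 = 41.78 bpm


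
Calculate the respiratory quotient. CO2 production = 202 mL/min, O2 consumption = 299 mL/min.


RQ = VCO2 / VO2
RQ = 202 / 299
RQ = 0.6756


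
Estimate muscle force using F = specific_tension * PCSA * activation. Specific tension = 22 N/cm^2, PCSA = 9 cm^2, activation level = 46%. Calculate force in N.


F = sigma * PCSA * activation
F = 22 * 9 * 0.46
F = 91.08 N


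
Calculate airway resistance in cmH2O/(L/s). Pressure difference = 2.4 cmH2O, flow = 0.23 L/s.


R = dP / flow
R = 2.4 / 0.23
R = 10.43 cmH2O/(L/s)


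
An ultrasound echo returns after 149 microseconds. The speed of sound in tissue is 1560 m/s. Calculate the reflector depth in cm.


depth = c * t / 2
t = 149 us = 1.4900e-04 s
depth = 1560 * 1.4900e-04 / 2
depth = 0.11622 m = 11.622 cm


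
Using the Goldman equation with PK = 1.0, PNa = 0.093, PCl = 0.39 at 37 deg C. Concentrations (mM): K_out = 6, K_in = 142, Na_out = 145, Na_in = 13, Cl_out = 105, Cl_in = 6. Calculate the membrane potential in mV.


Vm = (RT/F)*ln((PK*Ko + PNa*Nao + PCl*Cli)/(PK*Ki + PNa*Nai + PCl*Clo))
Numer = 21.825, Denom = 184.159
Vm = -57 mV


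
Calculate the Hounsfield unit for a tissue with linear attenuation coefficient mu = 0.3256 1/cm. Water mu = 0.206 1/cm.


HU = ((mu_tissue - mu_water) / mu_water) * 1000
HU = ((0.3256 - 0.206) / 0.206) * 1000
HU = 580.6


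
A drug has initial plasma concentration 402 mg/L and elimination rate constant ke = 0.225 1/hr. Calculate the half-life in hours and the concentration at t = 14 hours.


t_half = ln(2) / ke = 0.693147 / 0.225 = 3.081 hr
C(t) = C0 * exp(-ke*t) = 402 * exp(-0.225*14)
C(14) = 17.23 mg/L


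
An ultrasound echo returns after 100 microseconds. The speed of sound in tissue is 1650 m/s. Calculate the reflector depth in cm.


depth = c * t / 2
t = 100 us = 1.0000e-04 s
depth = 1650 * 1.0000e-04 / 2
depth = 0.0825 m = 8.25 cm


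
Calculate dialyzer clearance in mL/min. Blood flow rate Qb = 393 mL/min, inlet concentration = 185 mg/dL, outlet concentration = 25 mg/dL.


K = Qb * (Cb_in - Cb_out) / Cb_in
K = 393 * (185 - 25) / 185
K = 339.9 mL/min


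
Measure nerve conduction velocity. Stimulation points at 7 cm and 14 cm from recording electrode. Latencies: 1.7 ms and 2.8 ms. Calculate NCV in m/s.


Distance = (14 - 7) / 100 = 0.07 m
dt = (2.8 - 1.7) / 1000 = 0.0011 s
NCV = dist / dt = 63.64 m/s


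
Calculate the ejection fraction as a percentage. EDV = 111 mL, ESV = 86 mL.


SV = EDV - ESV = 111 - 86 = 25 mL
EF = SV/EDV * 100 = 25/111 * 100
EF = 22.52%


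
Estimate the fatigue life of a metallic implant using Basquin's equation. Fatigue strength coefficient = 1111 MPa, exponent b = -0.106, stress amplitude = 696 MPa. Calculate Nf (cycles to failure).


sigma_a = sigma_f' * (2Nf)^b
2Nf = (sigma_a/sigma_f')^(1/b)
2Nf = (696/1111)^(1/-0.106)
2Nf = 82.429602
Nf = 41.21


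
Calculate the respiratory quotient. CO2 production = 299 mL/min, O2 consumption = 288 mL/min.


RQ = VCO2 / VO2
RQ = 299 / 288
RQ = 1.038


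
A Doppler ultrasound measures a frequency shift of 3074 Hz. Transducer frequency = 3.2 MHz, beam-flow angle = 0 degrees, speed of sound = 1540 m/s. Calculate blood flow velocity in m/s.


v = fd * c / (2 * f0 * cos(theta))
v = 3074 * 1540 / (2 * 3.2000e+06 * cos(0))
v = 0.7397 m/s


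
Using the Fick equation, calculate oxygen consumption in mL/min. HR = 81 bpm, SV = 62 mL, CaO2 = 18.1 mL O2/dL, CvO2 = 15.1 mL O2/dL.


CO = HR*SV = 81*62/1000 = 5.022 L/min
a-v O2 diff = 18.1 - 15.1 = 3 mL/dL
VO2 = CO * (CaO2-CvO2) * 10 dL/L
VO2 = 5.022 * 3 * 10
VO2 = 150.7 mL/min


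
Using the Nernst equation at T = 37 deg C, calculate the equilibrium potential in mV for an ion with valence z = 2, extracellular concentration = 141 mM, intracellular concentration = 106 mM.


E = (RT/(zF)) * ln(C_out/C_in)
T = 37 + 273.15 = 310.15 K
E = (8.314 * 310.15 / (2 * 96485)) * ln(141/106)
E = 3.813 mV


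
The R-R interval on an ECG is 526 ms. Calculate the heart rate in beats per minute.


HR = 60 / RR_interval(s)
RR = 526 ms = 0.526 s
HR = 60 / 0.526 = 114.1 bpm


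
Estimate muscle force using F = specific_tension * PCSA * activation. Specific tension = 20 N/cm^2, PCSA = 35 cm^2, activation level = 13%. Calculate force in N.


F = sigma * PCSA * activation
F = 20 * 35 * 0.13
F = 91 N


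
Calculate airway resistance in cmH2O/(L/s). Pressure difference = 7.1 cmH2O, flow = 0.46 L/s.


R = dP / flow
R = 7.1 / 0.46
R = 15.43 cmH2O/(L/s)


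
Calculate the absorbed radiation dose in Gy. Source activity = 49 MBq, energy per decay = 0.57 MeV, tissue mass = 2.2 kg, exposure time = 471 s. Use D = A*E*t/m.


A = 49 MBq = 4.9000e+07 Bq
E = 0.57 MeV = 9.1314e-14 J
D = A*E*t/m = 4.9000e+07*9.1314e-14*471/2.2
D = 9.5793e-04 Gy


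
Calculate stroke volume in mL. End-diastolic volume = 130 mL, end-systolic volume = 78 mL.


SV = EDV - ESV
SV = 130 - 78
SV = 52 mL


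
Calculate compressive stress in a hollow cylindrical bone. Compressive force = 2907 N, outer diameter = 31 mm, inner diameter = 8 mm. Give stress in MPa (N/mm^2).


A = pi*(r_o^2 - r_i^2)
r_o = 15.5 mm, r_i = 4 mm
A = 704.502 mm^2
sigma = F/A = 2907 / 704.502
sigma = 4.126 MPa


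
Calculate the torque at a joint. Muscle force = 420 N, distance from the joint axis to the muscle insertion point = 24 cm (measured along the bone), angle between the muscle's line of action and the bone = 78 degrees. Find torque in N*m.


Torque = F * d * sin(theta)   (moment arm = d*sin(theta))
d = 24 cm = 0.24 m
Torque = 420 * 0.24 * sin(78)
Torque = 98.6 N*m


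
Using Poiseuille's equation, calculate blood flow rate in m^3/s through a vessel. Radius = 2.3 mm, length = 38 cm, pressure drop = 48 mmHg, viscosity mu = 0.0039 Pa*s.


Q = pi*r^4*dP / (8*mu*L)
r = 0.0023 m, L = 0.38 m
dP = 48 mmHg = 6399.456 Pa
Q = 4.7453e-05 m^3/s


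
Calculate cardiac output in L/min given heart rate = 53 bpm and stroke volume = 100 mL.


CO = HR * SV
CO = 53 * 100 / 1000
CO = 5.3 L/min


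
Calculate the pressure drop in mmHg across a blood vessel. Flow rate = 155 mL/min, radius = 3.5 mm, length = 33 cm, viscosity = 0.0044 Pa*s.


dP = 8*mu*L*Q / (pi*r^4)
Q = 155 mL/min = 2.58333e-06 m^3/s
dP = 63.6523 Pa = 63.6523 / 133.322 mmHg = 0.4774 mmHg


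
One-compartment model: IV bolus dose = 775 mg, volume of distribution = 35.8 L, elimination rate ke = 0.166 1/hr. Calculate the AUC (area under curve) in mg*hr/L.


C0 = Dose/Vd = 775/35.8 = 21.648 mg/L
AUC = C0/ke = 21.648/0.166
AUC = 130.4 mg*hr/L


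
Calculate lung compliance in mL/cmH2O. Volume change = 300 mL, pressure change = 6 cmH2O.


C = dV / dP
C = 300 / 6
C = 50 mL/cmH2O


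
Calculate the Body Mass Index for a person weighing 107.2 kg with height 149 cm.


BMI = weight / height^2
height = 149 cm = 1.49 m
BMI = 107.2 / 1.49^2
BMI = 48.29 kg/m^2


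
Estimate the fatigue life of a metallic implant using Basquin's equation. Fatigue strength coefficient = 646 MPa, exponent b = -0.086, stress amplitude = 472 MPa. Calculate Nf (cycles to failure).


sigma_a = sigma_f' * (2Nf)^b
2Nf = (sigma_a/sigma_f')^(1/b)
2Nf = (472/646)^(1/-0.086)
2Nf = 38.439124
Nf = 19.22


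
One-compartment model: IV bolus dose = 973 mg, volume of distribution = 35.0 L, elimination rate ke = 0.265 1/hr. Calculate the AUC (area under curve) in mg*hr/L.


C0 = Dose/Vd = 973/35.0 = 27.8 mg/L
AUC = C0/ke = 27.8/0.265
AUC = 104.9 mg*hr/L


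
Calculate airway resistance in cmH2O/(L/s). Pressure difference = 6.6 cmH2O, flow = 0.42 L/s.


R = dP / flow
R = 6.6 / 0.42
R = 15.71 cmH2O/(L/s)


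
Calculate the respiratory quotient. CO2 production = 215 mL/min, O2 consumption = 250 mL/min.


RQ = VCO2 / VO2
RQ = 215 / 250
RQ = 0.86


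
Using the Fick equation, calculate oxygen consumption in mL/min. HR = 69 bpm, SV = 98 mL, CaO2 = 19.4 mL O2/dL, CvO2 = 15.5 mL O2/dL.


CO = HR*SV = 69*98/1000 = 6.762 L/min
a-v O2 diff = 19.4 - 15.5 = 3.9 mL/dL
VO2 = CO * (CaO2-CvO2) * 10 dL/L
VO2 = 6.762 * 3.9 * 10
VO2 = 263.7 mL/min


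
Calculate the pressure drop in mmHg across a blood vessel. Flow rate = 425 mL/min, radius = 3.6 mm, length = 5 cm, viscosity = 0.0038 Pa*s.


dP = 8*mu*L*Q / (pi*r^4)
Q = 425 mL/min = 7.08333e-06 m^3/s
dP = 20.4043 Pa = 20.4043 / 133.322 mmHg = 0.153 mmHg


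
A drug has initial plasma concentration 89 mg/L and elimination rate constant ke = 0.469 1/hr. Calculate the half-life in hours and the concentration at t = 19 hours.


t_half = ln(2) / ke = 0.693147 / 0.469 = 1.478 hr
C(t) = C0 * exp(-ke*t) = 89 * exp(-0.469*19)
C(19) = 0.01201 mg/L


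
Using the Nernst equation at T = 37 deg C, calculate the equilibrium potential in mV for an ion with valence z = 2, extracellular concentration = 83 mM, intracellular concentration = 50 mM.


E = (RT/(zF)) * ln(C_out/C_in)
T = 37 + 273.15 = 310.15 K
E = (8.314 * 310.15 / (2 * 96485)) * ln(83/50)
E = 6.772 mV


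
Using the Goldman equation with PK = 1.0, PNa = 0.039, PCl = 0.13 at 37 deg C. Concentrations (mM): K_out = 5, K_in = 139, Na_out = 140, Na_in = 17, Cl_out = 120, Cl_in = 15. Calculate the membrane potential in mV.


Vm = (RT/F)*ln((PK*Ko + PNa*Nao + PCl*Cli)/(PK*Ki + PNa*Nai + PCl*Clo))
Numer = 12.41, Denom = 155.263
Vm = -67.52 mV


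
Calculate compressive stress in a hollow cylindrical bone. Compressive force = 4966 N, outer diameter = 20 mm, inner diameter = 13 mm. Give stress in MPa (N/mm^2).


A = pi*(r_o^2 - r_i^2)
r_o = 10 mm, r_i = 6.5 mm
A = 181.427 mm^2
sigma = F/A = 4966 / 181.427
sigma = 27.37 MPa


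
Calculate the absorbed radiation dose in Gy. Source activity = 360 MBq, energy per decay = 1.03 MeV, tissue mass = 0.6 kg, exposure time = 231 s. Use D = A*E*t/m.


A = 360 MBq = 3.6000e+08 Bq
E = 1.03 MeV = 1.65006e-13 J
D = A*E*t/m = 3.6000e+08*1.65006e-13*231/0.6
D = 0.02287 Gy


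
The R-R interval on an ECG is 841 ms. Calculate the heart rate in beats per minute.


HR = 60 / RR_interval(s)
RR = 841 ms = 0.841 s
HR = 60 / 0.841 = 71.34 bpm


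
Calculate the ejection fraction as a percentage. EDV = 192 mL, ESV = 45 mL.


SV = EDV - ESV = 192 - 45 = 147 mL
EF = SV/EDV * 100 = 147/192 * 100
EF = 76.56%


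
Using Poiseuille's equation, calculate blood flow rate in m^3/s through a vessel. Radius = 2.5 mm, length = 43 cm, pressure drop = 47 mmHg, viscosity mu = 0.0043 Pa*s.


Q = pi*r^4*dP / (8*mu*L)
r = 0.0025 m, L = 0.43 m
dP = 47 mmHg = 6266.134 Pa
Q = 5.1986e-05 m^3/s


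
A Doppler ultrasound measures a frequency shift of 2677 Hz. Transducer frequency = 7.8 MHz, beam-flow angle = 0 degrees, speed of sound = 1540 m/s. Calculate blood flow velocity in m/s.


v = fd * c / (2 * f0 * cos(theta))
v = 2677 * 1540 / (2 * 7.8000e+06 * cos(0))
v = 0.2643 m/s


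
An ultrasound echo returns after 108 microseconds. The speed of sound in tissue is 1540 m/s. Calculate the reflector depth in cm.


depth = c * t / 2
t = 108 us = 1.0800e-04 s
depth = 1540 * 1.0800e-04 / 2
depth = 0.08316 m = 8.316 cm


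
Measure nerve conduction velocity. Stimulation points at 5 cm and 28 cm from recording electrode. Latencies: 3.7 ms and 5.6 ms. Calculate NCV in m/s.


Distance = (28 - 5) / 100 = 0.23 m
dt = (5.6 - 3.7) / 1000 = 0.0019 s
NCV = dist / dt = 121.1 m/s


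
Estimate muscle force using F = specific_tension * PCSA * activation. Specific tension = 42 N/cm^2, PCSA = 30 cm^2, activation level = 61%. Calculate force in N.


F = sigma * PCSA * activation
F = 42 * 30 * 0.61
F = 768.6 N


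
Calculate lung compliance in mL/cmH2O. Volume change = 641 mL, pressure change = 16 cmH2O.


C = dV / dP
C = 641 / 16
C = 40.06 mL/cmH2O


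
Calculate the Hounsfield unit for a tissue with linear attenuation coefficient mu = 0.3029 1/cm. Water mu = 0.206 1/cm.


HU = ((mu_tissue - mu_water) / mu_water) * 1000
HU = ((0.3029 - 0.206) / 0.206) * 1000
HU = 470.4


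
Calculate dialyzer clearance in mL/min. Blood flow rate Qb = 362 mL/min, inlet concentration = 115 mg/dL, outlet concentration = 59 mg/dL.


K = Qb * (Cb_in - Cb_out) / Cb_in
K = 362 * (115 - 59) / 115
K = 176.3 mL/min


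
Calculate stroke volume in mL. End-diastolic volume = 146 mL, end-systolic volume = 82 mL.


SV = EDV - ESV
SV = 146 - 82
SV = 64 mL


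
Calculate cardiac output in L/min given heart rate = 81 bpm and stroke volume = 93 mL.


CO = HR * SV
CO = 81 * 93 / 1000
CO = 7.533 L/min


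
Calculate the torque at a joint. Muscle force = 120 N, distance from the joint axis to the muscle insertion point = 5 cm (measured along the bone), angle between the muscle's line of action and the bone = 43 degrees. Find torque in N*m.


Torque = F * d * sin(theta)   (moment arm = d*sin(theta))
d = 5 cm = 0.05 m
Torque = 120 * 0.05 * sin(43)
Torque = 4.092 N*m


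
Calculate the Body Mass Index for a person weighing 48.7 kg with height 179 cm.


BMI = weight / height^2
height = 179 cm = 1.79 m
BMI = 48.7 / 1.79^2
BMI = 15.2 kg/m^2


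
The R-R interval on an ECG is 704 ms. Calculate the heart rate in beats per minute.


HR = 60 / RR_interval(s)
RR = 704 ms = 0.704 s
HR = 60 / 0.704 = 85.23 bpm


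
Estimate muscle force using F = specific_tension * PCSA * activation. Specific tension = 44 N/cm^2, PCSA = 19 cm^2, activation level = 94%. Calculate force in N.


F = sigma * PCSA * activation
F = 44 * 19 * 0.94
F = 785.8 N


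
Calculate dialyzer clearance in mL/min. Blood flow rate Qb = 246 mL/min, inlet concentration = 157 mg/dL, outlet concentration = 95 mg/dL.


K = Qb * (Cb_in - Cb_out) / Cb_in
K = 246 * (157 - 95) / 157
K = 97.15 mL/min


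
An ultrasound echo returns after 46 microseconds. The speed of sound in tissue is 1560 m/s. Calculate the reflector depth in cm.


depth = c * t / 2
t = 46 us = 4.6000e-05 s
depth = 1560 * 4.6000e-05 / 2
depth = 0.03588 m = 3.588 cm


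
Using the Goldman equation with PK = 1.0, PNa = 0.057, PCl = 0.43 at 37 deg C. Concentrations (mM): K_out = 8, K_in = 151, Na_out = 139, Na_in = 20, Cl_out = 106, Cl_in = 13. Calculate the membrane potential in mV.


Vm = (RT/F)*ln((PK*Ko + PNa*Nao + PCl*Cli)/(PK*Ki + PNa*Nai + PCl*Clo))
Numer = 21.513, Denom = 197.72
Vm = -59.28 mV


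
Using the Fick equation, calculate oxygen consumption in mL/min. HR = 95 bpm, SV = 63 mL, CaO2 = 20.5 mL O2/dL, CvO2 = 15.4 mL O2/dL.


CO = HR*SV = 95*63/1000 = 5.985 L/min
a-v O2 diff = 20.5 - 15.4 = 5.1 mL/dL
VO2 = CO * (CaO2-CvO2) * 10 dL/L
VO2 = 5.985 * 5.1 * 10
VO2 = 305.2 mL/min


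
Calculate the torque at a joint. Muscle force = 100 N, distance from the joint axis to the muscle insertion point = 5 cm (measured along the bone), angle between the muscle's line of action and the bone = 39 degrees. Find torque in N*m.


Torque = F * d * sin(theta)   (moment arm = d*sin(theta))
d = 5 cm = 0.05 m
Torque = 100 * 0.05 * sin(39)
Torque = 3.147 N*m


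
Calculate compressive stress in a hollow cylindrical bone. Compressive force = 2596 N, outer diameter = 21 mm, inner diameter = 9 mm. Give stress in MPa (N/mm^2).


A = pi*(r_o^2 - r_i^2)
r_o = 10.5 mm, r_i = 4.5 mm
A = 282.743 mm^2
sigma = F/A = 2596 / 282.743
sigma = 9.181 MPa


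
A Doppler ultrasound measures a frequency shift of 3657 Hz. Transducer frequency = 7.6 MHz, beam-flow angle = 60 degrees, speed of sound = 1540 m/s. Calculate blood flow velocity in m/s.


v = fd * c / (2 * f0 * cos(theta))
v = 3657 * 1540 / (2 * 7.6000e+06 * cos(60))
v = 0.741 m/s


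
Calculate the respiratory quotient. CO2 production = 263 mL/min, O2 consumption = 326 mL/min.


RQ = VCO2 / VO2
RQ = 263 / 326
RQ = 0.8067


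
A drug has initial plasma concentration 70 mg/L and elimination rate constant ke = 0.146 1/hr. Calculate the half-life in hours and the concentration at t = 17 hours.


t_half = ln(2) / ke = 0.693147 / 0.146 = 4.748 hr
C(t) = C0 * exp(-ke*t) = 70 * exp(-0.146*17)
C(17) = 5.85 mg/L


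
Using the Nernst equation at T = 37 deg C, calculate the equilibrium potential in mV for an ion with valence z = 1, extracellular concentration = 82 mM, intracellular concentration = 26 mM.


E = (RT/(zF)) * ln(C_out/C_in)
T = 37 + 273.15 = 310.15 K
E = (8.314 * 310.15 / (1 * 96485)) * ln(82/26)
E = 30.7 mV


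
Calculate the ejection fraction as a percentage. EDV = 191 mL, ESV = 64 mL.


SV = EDV - ESV = 191 - 64 = 127 mL
EF = SV/EDV * 100 = 127/191 * 100
EF = 66.49%


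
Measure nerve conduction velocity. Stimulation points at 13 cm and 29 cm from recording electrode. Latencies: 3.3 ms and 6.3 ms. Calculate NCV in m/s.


Distance = (29 - 13) / 100 = 0.16 m
dt = (6.3 - 3.3) / 1000 = 0.003 s
NCV = dist / dt = 53.33 m/s


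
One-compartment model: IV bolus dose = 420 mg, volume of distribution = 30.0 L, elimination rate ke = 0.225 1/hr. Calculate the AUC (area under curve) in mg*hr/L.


C0 = Dose/Vd = 420/30.0 = 14 mg/L
AUC = C0/ke = 14/0.225
AUC = 62.22 mg*hr/L


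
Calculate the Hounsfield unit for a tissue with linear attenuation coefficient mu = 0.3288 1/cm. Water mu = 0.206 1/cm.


HU = ((mu_tissue - mu_water) / mu_water) * 1000
HU = ((0.3288 - 0.206) / 0.206) * 1000
HU = 596.1


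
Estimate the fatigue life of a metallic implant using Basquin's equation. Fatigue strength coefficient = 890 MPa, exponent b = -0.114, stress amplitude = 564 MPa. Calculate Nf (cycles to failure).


sigma_a = sigma_f' * (2Nf)^b
2Nf = (sigma_a/sigma_f')^(1/b)
2Nf = (564/890)^(1/-0.114)
2Nf = 54.678291
Nf = 27.34


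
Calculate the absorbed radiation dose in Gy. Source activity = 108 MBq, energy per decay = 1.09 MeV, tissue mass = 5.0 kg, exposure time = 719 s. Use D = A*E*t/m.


A = 108 MBq = 1.0800e+08 Bq
E = 1.09 MeV = 1.74618e-13 J
D = A*E*t/m = 1.0800e+08*1.74618e-13*719/5.0
D = 0.002712 Gy


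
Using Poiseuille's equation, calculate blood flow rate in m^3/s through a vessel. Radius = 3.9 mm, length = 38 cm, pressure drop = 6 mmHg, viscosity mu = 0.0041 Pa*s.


Q = pi*r^4*dP / (8*mu*L)
r = 0.0039 m, L = 0.38 m
dP = 6 mmHg = 799.932 Pa
Q = 4.6645e-05 m^3/s


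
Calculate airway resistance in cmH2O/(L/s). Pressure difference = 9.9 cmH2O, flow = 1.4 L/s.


R = dP / flow
R = 9.9 / 1.4
R = 7.071 cmH2O/(L/s)


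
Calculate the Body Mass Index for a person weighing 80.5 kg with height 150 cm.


BMI = weight / height^2
height = 150 cm = 1.5 m
BMI = 80.5 / 1.5^2
BMI = 35.78 kg/m^2


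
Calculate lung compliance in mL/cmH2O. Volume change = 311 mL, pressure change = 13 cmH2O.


C = dV / dP
C = 311 / 13
C = 23.92 mL/cmH2O


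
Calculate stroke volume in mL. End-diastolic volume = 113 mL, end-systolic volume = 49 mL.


SV = EDV - ESV
SV = 113 - 49
SV = 64 mL


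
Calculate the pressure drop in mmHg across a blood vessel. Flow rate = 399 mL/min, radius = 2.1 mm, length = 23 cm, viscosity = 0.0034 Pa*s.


dP = 8*mu*L*Q / (pi*r^4)
Q = 399 mL/min = 6.65e-06 m^3/s
dP = 680.913 Pa = 680.913 / 133.322 mmHg = 5.107 mmHg


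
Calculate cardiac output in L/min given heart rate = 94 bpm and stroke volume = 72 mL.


CO = HR * SV
CO = 94 * 72 / 1000
CO = 6.768 L/min


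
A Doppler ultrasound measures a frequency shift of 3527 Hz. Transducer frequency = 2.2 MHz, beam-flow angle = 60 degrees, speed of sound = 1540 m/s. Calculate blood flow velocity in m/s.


v = fd * c / (2 * f0 * cos(theta))
v = 3527 * 1540 / (2 * 2.2000e+06 * cos(60))
v = 2.469 m/s


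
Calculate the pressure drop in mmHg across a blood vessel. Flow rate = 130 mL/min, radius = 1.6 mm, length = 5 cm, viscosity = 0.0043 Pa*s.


dP = 8*mu*L*Q / (pi*r^4)
Q = 130 mL/min = 2.16667e-06 m^3/s
dP = 181.005 Pa = 181.005 / 133.322 mmHg = 1.358 mmHg
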